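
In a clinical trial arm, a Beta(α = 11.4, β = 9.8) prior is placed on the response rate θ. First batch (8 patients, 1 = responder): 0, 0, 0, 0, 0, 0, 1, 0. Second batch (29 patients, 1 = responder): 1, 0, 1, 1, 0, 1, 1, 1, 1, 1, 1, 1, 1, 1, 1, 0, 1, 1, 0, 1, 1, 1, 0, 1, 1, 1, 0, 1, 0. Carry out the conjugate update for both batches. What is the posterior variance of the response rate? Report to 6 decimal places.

The Beta prior is conjugate to a Binomial/Bernoulli likelihood; the update adds successes to α and failures to β.
After batch 1: Beta(11.4+1, 9.8+7) = Beta(12.4, 16.8).
After batch 2: Beta(12.4+22, 16.8+7) = Beta(34.4, 23.8).
Var = αβ/((α+β)²(α+β+1)) = 34.4·23.8/(58.2²·59.2) = 0.004083.

0.004083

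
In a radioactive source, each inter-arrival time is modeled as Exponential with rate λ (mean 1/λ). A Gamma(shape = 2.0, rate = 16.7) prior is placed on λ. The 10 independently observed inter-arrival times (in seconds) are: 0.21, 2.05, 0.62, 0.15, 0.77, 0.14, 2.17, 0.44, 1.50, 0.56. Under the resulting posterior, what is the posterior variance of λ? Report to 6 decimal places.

0.018733

With a Gamma(shape α, rate β) prior on the exponential rate λ, the posterior after n observations with total T = Σxᵢ is Gamma(α+n, β+T).
Sum of observations T = 8.61 seconds; n = 10.
Posterior: Gamma(2.0+10, 16.7+8.61) = Gamma(12.0, 25.31).
Var = α/β² = 0.018733.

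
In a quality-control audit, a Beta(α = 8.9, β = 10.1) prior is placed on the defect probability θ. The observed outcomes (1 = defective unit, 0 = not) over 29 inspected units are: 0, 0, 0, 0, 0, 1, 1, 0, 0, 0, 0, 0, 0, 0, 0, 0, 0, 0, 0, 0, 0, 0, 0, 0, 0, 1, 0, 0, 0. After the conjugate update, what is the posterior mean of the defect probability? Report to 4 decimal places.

0.2479

The Beta prior is conjugate to a Binomial/Bernoulli likelihood; the update adds successes to α and failures to β.
Posterior: Beta(α+k, β+n−k) = Beta(8.9+3, 10.1+26) = Beta(11.9, 36.1).
Posterior mean = α/(α+β) = 11.9/48.0 = 0.2479.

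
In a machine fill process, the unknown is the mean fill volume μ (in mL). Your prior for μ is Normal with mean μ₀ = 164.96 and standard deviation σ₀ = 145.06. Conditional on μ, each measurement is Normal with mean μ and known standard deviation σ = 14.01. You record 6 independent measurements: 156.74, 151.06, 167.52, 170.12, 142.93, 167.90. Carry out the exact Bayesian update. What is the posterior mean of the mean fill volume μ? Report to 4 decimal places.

159.3870

For Normal data with known variance σ², a Normal(μ₀, σ₀²) prior on μ is conjugate. Posterior precision = 1/σ₀² + n/σ²; posterior mean is the precision-weighted average of μ₀ and x̄.
Σxᵢ = 156.74 + 151.06 + 167.52 + 170.12 + 142.93 + 167.90 = 956.27, so n·x̄ = 956.27.
σ₀² = 145.06² = 21042.4036, σ² = 14.01² = 196.2801; σ² + n·σ₀² = 196.2801 + 6·21042.4036 = 126450.7017.
Posterior mean = (μ₀/σ₀² + n·x̄/σ²)/(1/σ₀² + n/σ²) = (σ²·μ₀ + σ₀²·n·x̄)/(σ² + n·σ₀²) = (196.2801·164.96 + 21042.4036·956.27)/126450.7017 = 20154597.655868/126450.7017 = 159.3870.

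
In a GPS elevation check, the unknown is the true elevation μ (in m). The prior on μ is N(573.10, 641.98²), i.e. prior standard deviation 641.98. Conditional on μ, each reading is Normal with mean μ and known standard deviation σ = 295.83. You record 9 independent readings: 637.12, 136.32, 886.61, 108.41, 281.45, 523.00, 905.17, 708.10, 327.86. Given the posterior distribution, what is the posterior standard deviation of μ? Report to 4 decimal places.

97.4669

For Normal data with known variance σ², a Normal(μ₀, σ₀²) prior on μ is conjugate. Posterior precision = 1/σ₀² + n/σ²; posterior mean is the precision-weighted average of μ₀ and x̄.
σ₀² = 641.98² = 412138.3204, σ² = 295.83² = 87515.3889; σ² + n·σ₀² = 87515.3889 + 9·412138.3204 = 3796760.2725.
Posterior precision = 1/σ₀² + n/σ² = 1/412138.3204 + 9/87515.3889 = (σ² + n·σ₀²)/(σ₀²σ²) = 3796760.2725/(412138.3204·87515.3889); posterior variance σₙ² = σ₀²σ²/(σ² + n·σ₀²) = 412138.3204·87515.3889/3796760.2725 = 9499.795300.
Posterior SD = √σₙ² = √(412138.3204·87515.3889/3796760.2725) = 97.4669.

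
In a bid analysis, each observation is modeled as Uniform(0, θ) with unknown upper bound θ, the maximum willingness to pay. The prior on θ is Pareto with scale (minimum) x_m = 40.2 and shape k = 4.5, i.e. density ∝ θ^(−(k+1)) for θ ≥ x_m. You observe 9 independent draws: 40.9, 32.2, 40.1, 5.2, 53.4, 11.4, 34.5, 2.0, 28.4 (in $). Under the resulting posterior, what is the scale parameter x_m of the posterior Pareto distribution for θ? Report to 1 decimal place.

A Pareto(scale x_m, shape k) prior on the upper bound θ of Uniform(0, θ) is conjugate: posterior is Pareto(max(x_m, max xᵢ), k + n).
Sample maximum = 53.4; prior scale x_m = 40.2 → posterior scale = max = 53.4.
Posterior shape = 4.5 + 9 = 13.5.
Posterior scale x_m = 53.4.

53.4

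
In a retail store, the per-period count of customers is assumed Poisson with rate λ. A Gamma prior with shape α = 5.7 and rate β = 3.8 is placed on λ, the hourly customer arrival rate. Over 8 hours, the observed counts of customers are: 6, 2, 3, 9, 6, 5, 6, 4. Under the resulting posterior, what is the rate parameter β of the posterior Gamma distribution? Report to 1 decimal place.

With a Gamma(shape α, rate β) prior, the Poisson likelihood is conjugate: the posterior is Gamma(α + ΣXᵢ, β + n).
Sum of counts S = 41 over n = 8 hours.
Posterior: Gamma(α+S, β+n) = Gamma(5.7+41, 3.8+8) = Gamma(46.7, 11.8).
Posterior β = 11.8.

11.8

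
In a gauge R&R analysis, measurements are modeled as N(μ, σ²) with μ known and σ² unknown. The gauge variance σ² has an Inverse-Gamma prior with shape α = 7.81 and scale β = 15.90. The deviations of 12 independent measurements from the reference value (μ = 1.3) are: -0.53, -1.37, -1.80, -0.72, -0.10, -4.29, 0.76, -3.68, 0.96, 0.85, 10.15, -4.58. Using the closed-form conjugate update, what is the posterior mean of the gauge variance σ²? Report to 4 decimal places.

7.6461

With known mean μ and an Inverse-Gamma(α, β) prior on σ², the Normal likelihood is conjugate: posterior is Inv-Gamma(α + n/2, β + Σ(xᵢ−μ)²/2).
Σ(xᵢ−μ)² = (-0.53)² + (-1.37)² + (-1.80)² + (-0.72)² + (-0.10)² + (-4.29)² + (0.76)² + (-3.68)² + (0.96)² + (0.85)² + (10.15)² + (-4.58)² = 164.0933.
Posterior: Inv-Gamma(7.81 + 12/2, 15.90 + 164.0933/2) = Inv-Gamma(13.81, 97.94665).
E[σ²|data] = β/(α−1) = 97.94665/12.81 = 7.6461.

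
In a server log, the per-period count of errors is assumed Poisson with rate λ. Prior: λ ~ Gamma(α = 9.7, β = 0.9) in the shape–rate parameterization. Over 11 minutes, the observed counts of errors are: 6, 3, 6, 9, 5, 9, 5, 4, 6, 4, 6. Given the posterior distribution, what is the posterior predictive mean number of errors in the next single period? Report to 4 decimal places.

With a Gamma(shape α, rate β) prior, the Poisson likelihood is conjugate: the posterior is Gamma(α + ΣXᵢ, β + n).
Sum of counts S = 63 over n = 11 minutes.
Posterior: Gamma(α+S, β+n) = Gamma(9.7+63, 0.9+11) = Gamma(72.7, 11.9).
The predictive distribution for one future period is NegBinom with mean α/β = 6.1092.

6.1092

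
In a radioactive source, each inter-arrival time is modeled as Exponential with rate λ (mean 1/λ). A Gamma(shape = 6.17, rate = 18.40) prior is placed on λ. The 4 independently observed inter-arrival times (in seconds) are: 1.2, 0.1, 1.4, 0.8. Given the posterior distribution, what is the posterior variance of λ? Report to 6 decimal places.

With a Gamma(shape α, rate β) prior on the exponential rate λ, the posterior after n observations with total T = Σxᵢ is Gamma(α+n, β+T).
Sum of observations T = 3.5 seconds; n = 4.
Posterior: Gamma(6.17+4, 18.40+3.5) = Gamma(10.17, 21.90).
Var = α/β² = 0.021205.

0.021205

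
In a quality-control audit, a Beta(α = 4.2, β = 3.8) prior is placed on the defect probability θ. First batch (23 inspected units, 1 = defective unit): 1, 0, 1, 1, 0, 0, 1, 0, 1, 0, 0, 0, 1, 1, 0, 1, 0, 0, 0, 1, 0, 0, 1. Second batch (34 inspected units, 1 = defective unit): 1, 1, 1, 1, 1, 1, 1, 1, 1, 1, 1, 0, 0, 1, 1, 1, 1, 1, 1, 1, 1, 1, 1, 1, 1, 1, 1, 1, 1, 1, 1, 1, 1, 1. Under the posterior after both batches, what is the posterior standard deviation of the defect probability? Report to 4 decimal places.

0.0558

The Beta prior is conjugate to a Binomial/Bernoulli likelihood; the update adds successes to α and failures to β.
After batch 1: Beta(4.2+10, 3.8+13) = Beta(14.2, 16.8).
After batch 2: Beta(14.2+32, 16.8+2) = Beta(46.2, 18.8).
Var = αβ/((α+β)²(α+β+1)) = 46.2·18.8/(65.0²·66.0) = 0.00311479; SD = √0.00311479 = 0.0558.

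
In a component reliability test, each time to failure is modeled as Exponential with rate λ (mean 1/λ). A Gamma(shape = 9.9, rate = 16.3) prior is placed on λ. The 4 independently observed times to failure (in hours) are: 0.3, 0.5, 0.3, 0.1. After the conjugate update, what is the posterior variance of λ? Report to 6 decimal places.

0.045388

With a Gamma(shape α, rate β) prior on the exponential rate λ, the posterior after n observations with total T = Σxᵢ is Gamma(α+n, β+T).
Sum of observations T = 1.2 hours; n = 4.
Posterior: Gamma(9.9+4, 16.3+1.2) = Gamma(13.9, 17.5).
Var = α/β² = 0.045388.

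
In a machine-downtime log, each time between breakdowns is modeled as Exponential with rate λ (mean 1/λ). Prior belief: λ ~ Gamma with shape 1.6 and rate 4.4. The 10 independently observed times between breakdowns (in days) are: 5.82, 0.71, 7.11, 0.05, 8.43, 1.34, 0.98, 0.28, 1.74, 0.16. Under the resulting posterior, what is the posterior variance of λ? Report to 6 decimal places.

0.012055

With a Gamma(shape α, rate β) prior on the exponential rate λ, the posterior after n observations with total T = Σxᵢ is Gamma(α+n, β+T).
Sum of observations T = 26.62 days; n = 10.
Posterior: Gamma(1.6+10, 4.4+26.62) = Gamma(11.6, 31.02).
Var = α/β² = 0.012055.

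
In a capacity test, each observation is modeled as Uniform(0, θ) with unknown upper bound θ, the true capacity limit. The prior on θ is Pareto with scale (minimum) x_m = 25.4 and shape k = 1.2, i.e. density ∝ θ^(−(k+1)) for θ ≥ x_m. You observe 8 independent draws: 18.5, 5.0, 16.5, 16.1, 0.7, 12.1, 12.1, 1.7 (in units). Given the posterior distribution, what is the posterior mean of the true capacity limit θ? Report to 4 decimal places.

28.4976

A Pareto(scale x_m, shape k) prior on the upper bound θ of Uniform(0, θ) is conjugate: posterior is Pareto(max(x_m, max xᵢ), k + n).
Sample maximum = 18.5; prior scale x_m = 25.4 → posterior scale = max = 25.4.
Posterior shape = 1.2 + 8 = 9.2.
E[θ|data] = k·x_m/(k−1) = 9.2·25.4/8.2 = 28.4976.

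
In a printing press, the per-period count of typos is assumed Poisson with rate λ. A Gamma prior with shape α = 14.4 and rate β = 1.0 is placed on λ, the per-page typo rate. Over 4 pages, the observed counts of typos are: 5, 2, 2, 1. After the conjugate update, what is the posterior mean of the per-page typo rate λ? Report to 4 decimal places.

4.8800

With a Gamma(shape α, rate β) prior, the Poisson likelihood is conjugate: the posterior is Gamma(α + ΣXᵢ, β + n).
Sum of counts S = 10 over n = 4 pages.
Posterior: Gamma(α+S, β+n) = Gamma(14.4+10, 1.0+4) = Gamma(24.4, 5.0).
Posterior mean = α/β = 24.4/5.0 = 4.8800.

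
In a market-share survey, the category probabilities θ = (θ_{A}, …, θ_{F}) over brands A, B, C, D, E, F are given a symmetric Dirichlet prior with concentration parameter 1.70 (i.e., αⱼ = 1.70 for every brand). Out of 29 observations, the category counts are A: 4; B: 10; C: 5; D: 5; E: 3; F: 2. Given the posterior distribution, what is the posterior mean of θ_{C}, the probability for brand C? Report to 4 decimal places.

The Dirichlet prior is conjugate to the Multinomial likelihood: each posterior αⱼ = prior αⱼ + observed count nⱼ.
Posterior concentration: (5.70, 11.70, 6.70, 6.70, 4.70, 3.70), total = 39.20.
E[θ_{C}|data] = α_{C}/Σα = 6.70/39.20 = 0.1709.

0.1709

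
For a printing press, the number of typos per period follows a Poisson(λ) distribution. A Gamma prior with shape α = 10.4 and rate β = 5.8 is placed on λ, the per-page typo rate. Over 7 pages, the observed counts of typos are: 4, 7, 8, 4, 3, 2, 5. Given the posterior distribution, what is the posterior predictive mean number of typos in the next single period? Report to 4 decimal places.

With a Gamma(shape α, rate β) prior, the Poisson likelihood is conjugate: the posterior is Gamma(α + ΣXᵢ, β + n).
Sum of counts S = 33 over n = 7 pages.
Posterior: Gamma(α+S, β+n) = Gamma(10.4+33, 5.8+7) = Gamma(43.4, 12.8).
The predictive distribution for one future period is NegBinom with mean α/β = 3.3906.

3.3906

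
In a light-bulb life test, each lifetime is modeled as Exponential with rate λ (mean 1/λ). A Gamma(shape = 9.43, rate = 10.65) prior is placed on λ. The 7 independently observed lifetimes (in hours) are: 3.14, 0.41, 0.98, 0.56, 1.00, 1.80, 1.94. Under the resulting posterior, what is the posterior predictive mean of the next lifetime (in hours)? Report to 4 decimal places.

With a Gamma(shape α, rate β) prior on the exponential rate λ, the posterior after n observations with total T = Σxᵢ is Gamma(α+n, β+T).
Sum of observations T = 9.83 hours; n = 7.
Posterior: Gamma(9.43+7, 10.65+9.83) = Gamma(16.43, 20.48).
The predictive distribution for the next observation is Lomax; its mean is β/(α−1) = 20.48/15.43 = 1.3273.

1.3273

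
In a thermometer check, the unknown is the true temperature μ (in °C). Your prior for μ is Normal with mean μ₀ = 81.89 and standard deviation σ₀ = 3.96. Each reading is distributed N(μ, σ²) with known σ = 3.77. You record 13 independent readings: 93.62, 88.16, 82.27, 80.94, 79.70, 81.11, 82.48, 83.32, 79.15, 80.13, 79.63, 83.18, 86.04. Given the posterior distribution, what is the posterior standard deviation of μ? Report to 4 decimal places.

For Normal data with known variance σ², a Normal(μ₀, σ₀²) prior on μ is conjugate. Posterior precision = 1/σ₀² + n/σ²; posterior mean is the precision-weighted average of μ₀ and x̄.
σ₀² = 3.96² = 15.6816, σ² = 3.77² = 14.2129; σ² + n·σ₀² = 14.2129 + 13·15.6816 = 218.0737.
Posterior precision = 1/σ₀² + n/σ² = 1/15.6816 + 13/14.2129 = (σ² + n·σ₀²)/(σ₀²σ²) = 218.0737/(15.6816·14.2129); posterior variance σₙ² = σ₀²σ²/(σ² + n·σ₀²) = 15.6816·14.2129/218.0737 = 1.022044.
Posterior SD = √σₙ² = √(15.6816·14.2129/218.0737) = 1.0110.

1.0110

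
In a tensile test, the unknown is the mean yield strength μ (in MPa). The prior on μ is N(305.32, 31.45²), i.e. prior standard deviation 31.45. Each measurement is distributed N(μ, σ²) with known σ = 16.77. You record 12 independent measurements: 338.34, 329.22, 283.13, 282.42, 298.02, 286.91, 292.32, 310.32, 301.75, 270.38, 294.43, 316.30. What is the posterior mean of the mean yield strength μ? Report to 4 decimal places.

For Normal data with known variance σ², a Normal(μ₀, σ₀²) prior on μ is conjugate. Posterior precision = 1/σ₀² + n/σ²; posterior mean is the precision-weighted average of μ₀ and x̄.
Σxᵢ = 338.34 + 329.22 + 283.13 + 282.42 + 298.02 + 286.91 + 292.32 + 310.32 + 301.75 + 270.38 + 294.43 + 316.30 = 3603.54, so n·x̄ = 3603.54.
σ₀² = 31.45² = 989.1025, σ² = 16.77² = 281.2329; σ² + n·σ₀² = 281.2329 + 12·989.1025 = 12150.4629.
Posterior mean = (μ₀/σ₀² + n·x̄/σ²)/(1/σ₀² + n/σ²) = (σ²·μ₀ + σ₀²·n·x̄)/(σ² + n·σ₀²) = (281.2329·305.32 + 989.1025·3603.54)/12150.4629 = 3650136.451878/12150.4629 = 300.4113.

300.4113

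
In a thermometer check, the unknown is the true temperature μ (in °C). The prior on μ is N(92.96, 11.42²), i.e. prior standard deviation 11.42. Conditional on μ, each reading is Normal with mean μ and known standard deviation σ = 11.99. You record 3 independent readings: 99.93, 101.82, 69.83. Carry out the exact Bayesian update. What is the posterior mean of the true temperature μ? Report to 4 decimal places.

For Normal data with known variance σ², a Normal(μ₀, σ₀²) prior on μ is conjugate. Posterior precision = 1/σ₀² + n/σ²; posterior mean is the precision-weighted average of μ₀ and x̄.
Σxᵢ = 99.93 + 101.82 + 69.83 = 271.58, so n·x̄ = 271.58.
σ₀² = 11.42² = 130.4164, σ² = 11.99² = 143.7601; σ² + n·σ₀² = 143.7601 + 3·130.4164 = 535.0093.
Posterior mean = (μ₀/σ₀² + n·x̄/σ²)/(1/σ₀² + n/σ²) = (σ²·μ₀ + σ₀²·n·x̄)/(σ² + n·σ₀²) = (143.7601·92.96 + 130.4164·271.58)/535.0093 = 48782.424808/535.0093 = 91.1805.

91.1805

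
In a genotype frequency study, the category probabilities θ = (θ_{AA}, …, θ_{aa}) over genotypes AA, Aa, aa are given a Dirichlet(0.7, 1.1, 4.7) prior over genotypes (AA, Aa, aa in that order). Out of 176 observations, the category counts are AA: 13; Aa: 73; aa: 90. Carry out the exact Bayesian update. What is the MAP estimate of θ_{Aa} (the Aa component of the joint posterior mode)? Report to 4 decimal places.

The Dirichlet prior is conjugate to the Multinomial likelihood: each posterior αⱼ = prior αⱼ + observed count nⱼ.
Posterior concentration: (13.7, 74.1, 94.7), total = 182.5.
Joint mode component: (α_{Aa}−1)/(Σα−K) = 73.1/179.5 = 0.4072.

0.4072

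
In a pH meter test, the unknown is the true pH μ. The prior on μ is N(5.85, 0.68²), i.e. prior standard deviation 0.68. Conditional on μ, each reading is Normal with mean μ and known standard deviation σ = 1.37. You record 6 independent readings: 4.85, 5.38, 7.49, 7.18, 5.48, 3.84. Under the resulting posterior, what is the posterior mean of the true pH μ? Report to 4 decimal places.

5.7625

For Normal data with known variance σ², a Normal(μ₀, σ₀²) prior on μ is conjugate. Posterior precision = 1/σ₀² + n/σ²; posterior mean is the precision-weighted average of μ₀ and x̄.
Σxᵢ = 4.85 + 5.38 + 7.49 + 7.18 + 5.48 + 3.84 = 34.22, so n·x̄ = 34.22.
σ₀² = 0.68² = 0.4624, σ² = 1.37² = 1.8769; σ² + n·σ₀² = 1.8769 + 6·0.4624 = 4.6513.
Posterior mean = (μ₀/σ₀² + n·x̄/σ²)/(1/σ₀² + n/σ²) = (σ²·μ₀ + σ₀²·n·x̄)/(σ² + n·σ₀²) = (1.8769·5.85 + 0.4624·34.22)/4.6513 = 26.803193/4.6513 = 5.7625.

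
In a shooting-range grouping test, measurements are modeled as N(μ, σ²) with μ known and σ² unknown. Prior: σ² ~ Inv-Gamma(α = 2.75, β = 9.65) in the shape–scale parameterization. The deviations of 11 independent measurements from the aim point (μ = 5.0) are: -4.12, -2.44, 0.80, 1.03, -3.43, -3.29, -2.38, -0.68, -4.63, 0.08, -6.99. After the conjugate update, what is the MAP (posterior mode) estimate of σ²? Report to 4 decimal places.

7.7269

With known mean μ and an Inverse-Gamma(α, β) prior on σ², the Normal likelihood is conjugate: posterior is Inv-Gamma(α + n/2, β + Σ(xᵢ−μ)²/2).
Σ(xᵢ−μ)² = (-4.12)² + (-2.44)² + (0.80)² + (1.03)² + (-3.43)² + (-3.29)² + (-2.38)² + (-0.68)² + (-4.63)² + (0.08)² + (-6.99)² = 123.6481.
Posterior: Inv-Gamma(2.75 + 11/2, 9.65 + 123.6481/2) = Inv-Gamma(8.25, 71.47405).
Mode = β/(α+1) = 71.47405/9.25 = 7.7269.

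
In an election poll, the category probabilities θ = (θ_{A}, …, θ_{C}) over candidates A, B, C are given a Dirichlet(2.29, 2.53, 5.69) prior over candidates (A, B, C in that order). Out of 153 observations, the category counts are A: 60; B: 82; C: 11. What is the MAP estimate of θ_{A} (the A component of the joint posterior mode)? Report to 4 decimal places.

The Dirichlet prior is conjugate to the Multinomial likelihood: each posterior αⱼ = prior αⱼ + observed count nⱼ.
Posterior concentration: (62.29, 84.53, 16.69), total = 163.51.
Joint mode component: (α_{A}−1)/(Σα−K) = 61.29/160.51 = 0.3818.

0.3818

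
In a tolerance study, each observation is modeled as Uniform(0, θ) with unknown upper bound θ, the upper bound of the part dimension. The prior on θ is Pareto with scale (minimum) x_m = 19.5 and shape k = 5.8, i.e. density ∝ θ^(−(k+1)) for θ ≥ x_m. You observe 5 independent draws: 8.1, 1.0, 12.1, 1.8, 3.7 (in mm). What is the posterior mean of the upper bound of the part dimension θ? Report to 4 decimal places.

21.4898

A Pareto(scale x_m, shape k) prior on the upper bound θ of Uniform(0, θ) is conjugate: posterior is Pareto(max(x_m, max xᵢ), k + n).
Sample maximum = 12.1; prior scale x_m = 19.5 → posterior scale = max = 19.5.
Posterior shape = 5.8 + 5 = 10.8.
E[θ|data] = k·x_m/(k−1) = 10.8·19.5/9.8 = 21.4898.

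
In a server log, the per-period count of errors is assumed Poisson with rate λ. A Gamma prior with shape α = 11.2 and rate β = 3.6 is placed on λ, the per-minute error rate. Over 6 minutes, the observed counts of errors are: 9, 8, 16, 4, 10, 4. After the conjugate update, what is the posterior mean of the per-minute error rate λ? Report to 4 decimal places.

With a Gamma(shape α, rate β) prior, the Poisson likelihood is conjugate: the posterior is Gamma(α + ΣXᵢ, β + n).
Sum of counts S = 51 over n = 6 minutes.
Posterior: Gamma(α+S, β+n) = Gamma(11.2+51, 3.6+6) = Gamma(62.2, 9.6).
Posterior mean = α/β = 62.2/9.6 = 6.4792.

6.4792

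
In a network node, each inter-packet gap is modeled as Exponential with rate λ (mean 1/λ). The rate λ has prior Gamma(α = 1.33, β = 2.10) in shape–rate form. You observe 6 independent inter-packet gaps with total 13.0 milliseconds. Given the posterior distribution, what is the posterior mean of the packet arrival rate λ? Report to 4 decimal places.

0.4854

With a Gamma(shape α, rate β) prior on the exponential rate λ, the posterior after n observations with total T = Σxᵢ is Gamma(α+n, β+T).
Posterior: Gamma(1.33+6, 2.10+13.0) = Gamma(7.33, 15.10).
Posterior mean of λ = α/β = 7.33/15.10 = 0.4854.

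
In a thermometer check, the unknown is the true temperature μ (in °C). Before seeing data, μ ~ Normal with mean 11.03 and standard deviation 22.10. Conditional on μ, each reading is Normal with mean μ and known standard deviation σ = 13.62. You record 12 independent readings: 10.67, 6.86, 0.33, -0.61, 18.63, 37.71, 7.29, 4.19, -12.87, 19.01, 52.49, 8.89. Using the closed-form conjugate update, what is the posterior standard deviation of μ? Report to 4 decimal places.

3.8710

For Normal data with known variance σ², a Normal(μ₀, σ₀²) prior on μ is conjugate. Posterior precision = 1/σ₀² + n/σ²; posterior mean is the precision-weighted average of μ₀ and x̄.
σ₀² = 22.10² = 488.41, σ² = 13.62² = 185.5044; σ² + n·σ₀² = 185.5044 + 12·488.41 = 6046.4244.
Posterior precision = 1/σ₀² + n/σ² = 1/488.41 + 12/185.5044 = (σ² + n·σ₀²)/(σ₀²σ²) = 6046.4244/(488.41·185.5044); posterior variance σₙ² = σ₀²σ²/(σ² + n·σ₀²) = 488.41·185.5044/6046.4244 = 14.984427.
Posterior SD = √σₙ² = √(488.41·185.5044/6046.4244) = 3.8710.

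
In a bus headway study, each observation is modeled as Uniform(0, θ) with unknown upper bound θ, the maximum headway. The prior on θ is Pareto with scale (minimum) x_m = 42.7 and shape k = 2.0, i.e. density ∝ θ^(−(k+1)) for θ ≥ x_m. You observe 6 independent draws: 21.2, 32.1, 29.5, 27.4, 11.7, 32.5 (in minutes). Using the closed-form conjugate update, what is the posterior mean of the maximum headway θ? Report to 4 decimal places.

A Pareto(scale x_m, shape k) prior on the upper bound θ of Uniform(0, θ) is conjugate: posterior is Pareto(max(x_m, max xᵢ), k + n).
Sample maximum = 32.5; prior scale x_m = 42.7 → posterior scale = max = 42.7.
Posterior shape = 2.0 + 6 = 8.0.
E[θ|data] = k·x_m/(k−1) = 8.0·42.7/7.0 = 48.8000.

48.8000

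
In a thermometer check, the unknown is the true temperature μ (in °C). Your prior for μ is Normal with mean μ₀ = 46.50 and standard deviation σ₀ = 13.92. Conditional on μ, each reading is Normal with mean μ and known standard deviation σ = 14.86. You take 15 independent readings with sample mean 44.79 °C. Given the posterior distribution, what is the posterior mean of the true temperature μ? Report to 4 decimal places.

For Normal data with known variance σ², a Normal(μ₀, σ₀²) prior on μ is conjugate. Posterior precision = 1/σ₀² + n/σ²; posterior mean is the precision-weighted average of μ₀ and x̄.
n·x̄ = 15·44.79 = 671.85.
σ₀² = 13.92² = 193.7664, σ² = 14.86² = 220.8196; σ² + n·σ₀² = 220.8196 + 15·193.7664 = 3127.3156.
Posterior mean = (μ₀/σ₀² + n·x̄/σ²)/(1/σ₀² + n/σ²) = (σ²·μ₀ + σ₀²·n·x̄)/(σ² + n·σ₀²) = (220.8196·46.50 + 193.7664·671.85)/3127.3156 = 140450.06724/3127.3156 = 44.9107.

44.9107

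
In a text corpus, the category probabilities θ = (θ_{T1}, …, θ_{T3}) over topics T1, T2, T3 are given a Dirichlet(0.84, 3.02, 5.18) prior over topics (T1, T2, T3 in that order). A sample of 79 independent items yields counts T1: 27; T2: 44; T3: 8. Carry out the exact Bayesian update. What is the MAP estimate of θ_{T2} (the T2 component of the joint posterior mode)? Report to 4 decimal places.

0.5412

The Dirichlet prior is conjugate to the Multinomial likelihood: each posterior αⱼ = prior αⱼ + observed count nⱼ.
Posterior concentration: (27.84, 47.02, 13.18), total = 88.04.
Joint mode component: (α_{T2}−1)/(Σα−K) = 46.02/85.04 = 0.5412.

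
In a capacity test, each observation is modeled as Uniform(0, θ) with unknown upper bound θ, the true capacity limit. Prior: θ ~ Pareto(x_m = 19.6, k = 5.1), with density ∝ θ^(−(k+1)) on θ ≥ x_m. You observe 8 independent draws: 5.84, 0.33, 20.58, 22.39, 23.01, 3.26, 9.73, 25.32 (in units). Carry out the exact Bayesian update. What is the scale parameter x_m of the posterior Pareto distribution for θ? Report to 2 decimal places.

25.32

A Pareto(scale x_m, shape k) prior on the upper bound θ of Uniform(0, θ) is conjugate: posterior is Pareto(max(x_m, max xᵢ), k + n).
Sample maximum = 25.32; prior scale x_m = 19.6 → posterior scale = max = 25.32.
Posterior shape = 5.1 + 8 = 13.1.
Posterior scale x_m = 25.32.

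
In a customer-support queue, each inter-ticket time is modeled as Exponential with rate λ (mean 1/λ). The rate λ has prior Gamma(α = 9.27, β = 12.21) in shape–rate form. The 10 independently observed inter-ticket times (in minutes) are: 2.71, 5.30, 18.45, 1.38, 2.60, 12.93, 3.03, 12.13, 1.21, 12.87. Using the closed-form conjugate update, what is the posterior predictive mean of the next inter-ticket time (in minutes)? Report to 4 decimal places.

4.6426

With a Gamma(shape α, rate β) prior on the exponential rate λ, the posterior after n observations with total T = Σxᵢ is Gamma(α+n, β+T).
Sum of observations T = 72.61 minutes; n = 10.
Posterior: Gamma(9.27+10, 12.21+72.61) = Gamma(19.27, 84.82).
The predictive distribution for the next observation is Lomax; its mean is β/(α−1) = 84.82/18.27 = 4.6426.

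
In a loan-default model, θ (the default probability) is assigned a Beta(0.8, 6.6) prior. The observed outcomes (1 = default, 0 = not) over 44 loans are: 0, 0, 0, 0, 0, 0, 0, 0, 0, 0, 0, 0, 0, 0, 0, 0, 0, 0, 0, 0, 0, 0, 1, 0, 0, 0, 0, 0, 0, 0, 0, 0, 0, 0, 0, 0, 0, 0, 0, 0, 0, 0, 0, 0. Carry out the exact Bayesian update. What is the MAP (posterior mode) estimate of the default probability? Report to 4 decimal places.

The Beta prior is conjugate to a Binomial/Bernoulli likelihood; the update adds successes to α and failures to β.
Posterior: Beta(α+k, β+n−k) = Beta(0.8+1, 6.6+43) = Beta(1.8, 49.6).
Mode of Beta(a,b) for a,b>1 is (a−1)/(a+b−2) = 0.8/49.4 = 0.0162.

0.0162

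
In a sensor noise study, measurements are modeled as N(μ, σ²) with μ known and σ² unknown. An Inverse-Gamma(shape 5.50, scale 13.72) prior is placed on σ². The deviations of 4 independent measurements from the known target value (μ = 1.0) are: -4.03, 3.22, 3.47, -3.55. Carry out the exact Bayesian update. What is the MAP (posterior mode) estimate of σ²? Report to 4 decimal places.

With known mean μ and an Inverse-Gamma(α, β) prior on σ², the Normal likelihood is conjugate: posterior is Inv-Gamma(α + n/2, β + Σ(xᵢ−μ)²/2).
Σ(xᵢ−μ)² = (-4.03)² + (3.22)² + (3.47)² + (-3.55)² = 51.2527.
Posterior: Inv-Gamma(5.50 + 4/2, 13.72 + 51.2527/2) = Inv-Gamma(7.50, 39.34635).
Mode = β/(α+1) = 39.34635/8.50 = 4.6290.

4.6290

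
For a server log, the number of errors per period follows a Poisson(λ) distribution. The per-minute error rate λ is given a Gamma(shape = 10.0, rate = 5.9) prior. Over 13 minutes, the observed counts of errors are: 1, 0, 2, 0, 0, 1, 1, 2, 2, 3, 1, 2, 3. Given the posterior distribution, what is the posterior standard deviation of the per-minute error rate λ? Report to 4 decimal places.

With a Gamma(shape α, rate β) prior, the Poisson likelihood is conjugate: the posterior is Gamma(α + ΣXᵢ, β + n).
Sum of counts S = 18 over n = 13 minutes.
Posterior: Gamma(α+S, β+n) = Gamma(10.0+18, 5.9+13) = Gamma(28.0, 18.9).
SD = √α/β = √28.0/18.9 = 0.2800.

0.2800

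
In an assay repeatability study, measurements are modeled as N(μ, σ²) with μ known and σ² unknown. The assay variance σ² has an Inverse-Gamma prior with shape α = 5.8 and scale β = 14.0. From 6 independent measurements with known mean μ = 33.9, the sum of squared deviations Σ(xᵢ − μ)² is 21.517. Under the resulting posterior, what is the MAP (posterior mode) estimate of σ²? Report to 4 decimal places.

2.5264

With known mean μ and an Inverse-Gamma(α, β) prior on σ², the Normal likelihood is conjugate: posterior is Inv-Gamma(α + n/2, β + Σ(xᵢ−μ)²/2).
Posterior: Inv-Gamma(5.8 + 6/2, 14.0 + 21.517/2) = Inv-Gamma(8.80, 24.7585).
Mode = β/(α+1) = 24.7585/9.80 = 2.5264.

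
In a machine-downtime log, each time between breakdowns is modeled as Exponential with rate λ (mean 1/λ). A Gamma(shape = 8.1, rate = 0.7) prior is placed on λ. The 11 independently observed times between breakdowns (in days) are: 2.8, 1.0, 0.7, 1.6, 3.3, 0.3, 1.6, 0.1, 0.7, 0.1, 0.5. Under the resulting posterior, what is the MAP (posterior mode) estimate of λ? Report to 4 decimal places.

1.3507

With a Gamma(shape α, rate β) prior on the exponential rate λ, the posterior after n observations with total T = Σxᵢ is Gamma(α+n, β+T).
Sum of observations T = 12.7 days; n = 11.
Posterior: Gamma(8.1+11, 0.7+12.7) = Gamma(19.1, 13.4).
Mode = (α−1)/β = 1.3507.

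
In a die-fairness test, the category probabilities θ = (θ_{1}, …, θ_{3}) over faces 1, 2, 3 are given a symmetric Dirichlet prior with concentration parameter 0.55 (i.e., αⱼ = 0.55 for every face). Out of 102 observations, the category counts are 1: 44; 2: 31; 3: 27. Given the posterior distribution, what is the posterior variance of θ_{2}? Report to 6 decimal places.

0.002023

The Dirichlet prior is conjugate to the Multinomial likelihood: each posterior αⱼ = prior αⱼ + observed count nⱼ.
Posterior concentration: (44.55, 31.55, 27.55), total = 103.65.
Var[θ_j] = α_j(Σα−α_j)/((Σα)²(Σα+1)) = 31.55·72.10/(103.65²·104.65) = 0.002023.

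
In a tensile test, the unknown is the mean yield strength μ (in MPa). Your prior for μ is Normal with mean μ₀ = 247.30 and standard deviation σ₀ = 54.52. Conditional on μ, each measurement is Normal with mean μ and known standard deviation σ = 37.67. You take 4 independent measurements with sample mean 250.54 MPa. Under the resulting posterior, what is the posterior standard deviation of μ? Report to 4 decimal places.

17.8026

For Normal data with known variance σ², a Normal(μ₀, σ₀²) prior on μ is conjugate. Posterior precision = 1/σ₀² + n/σ²; posterior mean is the precision-weighted average of μ₀ and x̄.
σ₀² = 54.52² = 2972.4304, σ² = 37.67² = 1419.0289; σ² + n·σ₀² = 1419.0289 + 4·2972.4304 = 13308.7505.
Posterior precision = 1/σ₀² + n/σ² = 1/2972.4304 + 4/1419.0289 = (σ² + n·σ₀²)/(σ₀²σ²) = 13308.7505/(2972.4304·1419.0289); posterior variance σₙ² = σ₀²σ²/(σ² + n·σ₀²) = 2972.4304·1419.0289/13308.7505 = 316.931679.
Posterior SD = √σₙ² = √(2972.4304·1419.0289/13308.7505) = 17.8026.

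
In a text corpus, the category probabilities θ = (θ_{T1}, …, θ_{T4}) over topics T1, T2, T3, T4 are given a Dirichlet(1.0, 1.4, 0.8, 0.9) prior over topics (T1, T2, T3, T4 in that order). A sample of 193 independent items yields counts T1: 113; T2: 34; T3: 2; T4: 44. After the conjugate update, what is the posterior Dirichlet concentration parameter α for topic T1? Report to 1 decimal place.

The Dirichlet prior is conjugate to the Multinomial likelihood: each posterior αⱼ = prior αⱼ + observed count nⱼ.
Posterior concentration: (114.0, 35.4, 2.8, 44.9), total = 197.1.
α_{T1} = 1.0 + 113 = 114.0.

114.0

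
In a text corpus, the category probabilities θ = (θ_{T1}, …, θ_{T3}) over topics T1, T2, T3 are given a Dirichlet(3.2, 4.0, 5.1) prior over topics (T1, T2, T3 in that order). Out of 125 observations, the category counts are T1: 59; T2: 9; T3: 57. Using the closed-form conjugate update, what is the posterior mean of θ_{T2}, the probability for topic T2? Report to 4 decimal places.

0.0947

The Dirichlet prior is conjugate to the Multinomial likelihood: each posterior αⱼ = prior αⱼ + observed count nⱼ.
Posterior concentration: (62.2, 13.0, 62.1), total = 137.3.
E[θ_{T2}|data] = α_{T2}/Σα = 13.0/137.3 = 0.0947.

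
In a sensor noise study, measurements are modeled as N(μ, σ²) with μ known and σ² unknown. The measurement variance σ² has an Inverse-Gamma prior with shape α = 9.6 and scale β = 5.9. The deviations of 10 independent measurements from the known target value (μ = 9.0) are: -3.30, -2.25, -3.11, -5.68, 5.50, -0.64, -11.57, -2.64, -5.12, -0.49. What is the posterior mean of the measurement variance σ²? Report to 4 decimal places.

With known mean μ and an Inverse-Gamma(α, β) prior on σ², the Normal likelihood is conjugate: posterior is Inv-Gamma(α + n/2, β + Σ(xᵢ−μ)²/2).
Σ(xᵢ−μ)² = (-3.30)² + (-2.25)² + (-3.11)² + (-5.68)² + (5.50)² + (-0.64)² + (-11.57)² + (-2.64)² + (-5.12)² + (-0.49)² = 255.8356.
Posterior: Inv-Gamma(9.6 + 10/2, 5.9 + 255.8356/2) = Inv-Gamma(14.60, 133.81780).
E[σ²|data] = β/(α−1) = 133.81780/13.60 = 9.8395.

9.8395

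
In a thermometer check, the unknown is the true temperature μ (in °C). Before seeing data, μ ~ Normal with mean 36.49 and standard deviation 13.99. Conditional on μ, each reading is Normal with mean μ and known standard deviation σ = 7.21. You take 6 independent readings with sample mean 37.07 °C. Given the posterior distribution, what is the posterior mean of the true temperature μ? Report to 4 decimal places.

For Normal data with known variance σ², a Normal(μ₀, σ₀²) prior on μ is conjugate. Posterior precision = 1/σ₀² + n/σ²; posterior mean is the precision-weighted average of μ₀ and x̄.
n·x̄ = 6·37.07 = 222.42.
σ₀² = 13.99² = 195.7201, σ² = 7.21² = 51.9841; σ² + n·σ₀² = 51.9841 + 6·195.7201 = 1226.3047.
Posterior mean = (μ₀/σ₀² + n·x̄/σ²)/(1/σ₀² + n/σ²) = (σ²·μ₀ + σ₀²·n·x̄)/(σ² + n·σ₀²) = (51.9841·36.49 + 195.7201·222.42)/1226.3047 = 45428.964451/1226.3047 = 37.0454.

37.0454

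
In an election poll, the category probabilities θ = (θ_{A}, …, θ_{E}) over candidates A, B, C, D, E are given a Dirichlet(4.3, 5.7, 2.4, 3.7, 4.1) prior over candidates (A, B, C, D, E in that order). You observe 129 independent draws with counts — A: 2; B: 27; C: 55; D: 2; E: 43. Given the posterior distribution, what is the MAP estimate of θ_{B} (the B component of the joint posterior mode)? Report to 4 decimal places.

0.2198

The Dirichlet prior is conjugate to the Multinomial likelihood: each posterior αⱼ = prior αⱼ + observed count nⱼ.
Posterior concentration: (6.3, 32.7, 57.4, 5.7, 47.1), total = 149.2.
Joint mode component: (α_{B}−1)/(Σα−K) = 31.7/144.2 = 0.2198.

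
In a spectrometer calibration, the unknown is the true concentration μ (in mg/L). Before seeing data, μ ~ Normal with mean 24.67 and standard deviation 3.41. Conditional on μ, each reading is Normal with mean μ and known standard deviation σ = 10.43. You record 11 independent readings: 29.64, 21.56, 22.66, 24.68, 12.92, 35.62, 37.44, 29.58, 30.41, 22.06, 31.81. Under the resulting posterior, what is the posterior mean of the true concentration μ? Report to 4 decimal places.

For Normal data with known variance σ², a Normal(μ₀, σ₀²) prior on μ is conjugate. Posterior precision = 1/σ₀² + n/σ²; posterior mean is the precision-weighted average of μ₀ and x̄.
Σxᵢ = 29.64 + 21.56 + 22.66 + 24.68 + 12.92 + 35.62 + 37.44 + 29.58 + 30.41 + 22.06 + 31.81 = 298.38, so n·x̄ = 298.38.
σ₀² = 3.41² = 11.6281, σ² = 10.43² = 108.7849; σ² + n·σ₀² = 108.7849 + 11·11.6281 = 236.694.
Posterior mean = (μ₀/σ₀² + n·x̄/σ²)/(1/σ₀² + n/σ²) = (σ²·μ₀ + σ₀²·n·x̄)/(σ² + n·σ₀²) = (108.7849·24.67 + 11.6281·298.38)/236.694 = 6153.315961/236.694 = 25.9969.

25.9969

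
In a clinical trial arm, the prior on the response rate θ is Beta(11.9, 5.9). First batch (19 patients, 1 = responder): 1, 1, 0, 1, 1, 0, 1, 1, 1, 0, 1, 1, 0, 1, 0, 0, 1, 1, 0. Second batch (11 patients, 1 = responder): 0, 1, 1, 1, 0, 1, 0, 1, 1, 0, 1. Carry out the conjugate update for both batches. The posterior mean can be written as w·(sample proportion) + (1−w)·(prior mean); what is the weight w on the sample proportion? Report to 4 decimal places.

0.6276

The Beta prior is conjugate to a Binomial/Bernoulli likelihood; the update adds successes to α and failures to β.
Total number of patients: n = 19 + 11 = 30.
Posterior mean = (α₀+k)/(α₀+β₀+n) = [n/(α₀+β₀+n)]·(k/n) + [(α₀+β₀)/(α₀+β₀+n)]·α₀/(α₀+β₀), so only n and the prior enter the weight.
The weight on the data is w = n/(α₀+β₀+n) = 30/(11.9+5.9+30) = 30/47.8 = 0.6276.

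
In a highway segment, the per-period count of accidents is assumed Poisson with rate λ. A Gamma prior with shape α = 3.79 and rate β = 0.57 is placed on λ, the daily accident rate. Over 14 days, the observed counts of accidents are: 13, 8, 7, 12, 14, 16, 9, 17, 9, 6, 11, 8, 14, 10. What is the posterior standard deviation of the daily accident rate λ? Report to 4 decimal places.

0.8621

With a Gamma(shape α, rate β) prior, the Poisson likelihood is conjugate: the posterior is Gamma(α + ΣXᵢ, β + n).
Sum of counts S = 154 over n = 14 days.
Posterior: Gamma(α+S, β+n) = Gamma(3.79+154, 0.57+14) = Gamma(157.79, 14.57).
SD = √α/β = √157.79/14.57 = 0.8621.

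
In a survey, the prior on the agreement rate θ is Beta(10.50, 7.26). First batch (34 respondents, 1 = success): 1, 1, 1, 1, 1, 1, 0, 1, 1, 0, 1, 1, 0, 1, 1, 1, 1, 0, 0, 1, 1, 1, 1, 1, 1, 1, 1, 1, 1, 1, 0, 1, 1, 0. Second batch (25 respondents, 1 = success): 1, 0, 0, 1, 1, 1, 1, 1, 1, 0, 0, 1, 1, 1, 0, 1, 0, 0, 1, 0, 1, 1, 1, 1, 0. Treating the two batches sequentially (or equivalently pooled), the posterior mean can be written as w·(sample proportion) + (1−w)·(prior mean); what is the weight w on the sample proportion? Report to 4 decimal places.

0.7686

The Beta prior is conjugate to a Binomial/Bernoulli likelihood; the update adds successes to α and failures to β.
Total number of respondents: n = 34 + 25 = 59.
Posterior mean = (α₀+k)/(α₀+β₀+n) = [n/(α₀+β₀+n)]·(k/n) + [(α₀+β₀)/(α₀+β₀+n)]·α₀/(α₀+β₀), so only n and the prior enter the weight.
The weight on the data is w = n/(α₀+β₀+n) = 59/(10.50+7.26+59) = 59/76.76 = 0.7686.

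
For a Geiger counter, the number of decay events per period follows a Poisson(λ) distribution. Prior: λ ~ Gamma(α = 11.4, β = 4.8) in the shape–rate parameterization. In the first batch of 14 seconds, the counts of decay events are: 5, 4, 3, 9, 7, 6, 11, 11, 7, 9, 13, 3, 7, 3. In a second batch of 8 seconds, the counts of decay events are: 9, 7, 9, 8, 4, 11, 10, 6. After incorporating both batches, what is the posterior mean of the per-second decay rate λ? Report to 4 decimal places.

6.4701

With a Gamma(shape α, rate β) prior, the Poisson likelihood is conjugate: the posterior is Gamma(α + ΣXᵢ, β + n).
Batch 1: sum of counts S = 98 over n = 14 seconds.
After batch 1: Gamma(α+S, β+n) = Gamma(11.4+98, 4.8+14) = Gamma(109.4, 18.8).
Batch 2: sum of counts S = 64 over n = 8 seconds.
After batch 2: Gamma(α+S, β+n) = Gamma(109.4+64, 18.8+8) = Gamma(173.4, 26.8).
Posterior mean = α/β = 173.4/26.8 = 6.4701.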